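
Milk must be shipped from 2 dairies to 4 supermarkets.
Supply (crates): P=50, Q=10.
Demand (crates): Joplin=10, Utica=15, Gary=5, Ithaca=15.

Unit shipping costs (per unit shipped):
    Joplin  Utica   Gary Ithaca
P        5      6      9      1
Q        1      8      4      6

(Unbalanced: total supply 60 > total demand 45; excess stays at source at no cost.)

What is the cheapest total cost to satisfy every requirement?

155

A cheapest plan:
  P->Joplin: 5 × 5 = 25
  P->Utica: 15 × 6 = 90
  P->Ithaca: 15 × 1 = 15
  Q->Joplin: 5 × 1 = 5
  Q->Gary: 5 × 4 = 20
Total = 25 + 90 + 15 + 5 + 20 = 155.
(Supply check: P ships 35; Q ships 10.)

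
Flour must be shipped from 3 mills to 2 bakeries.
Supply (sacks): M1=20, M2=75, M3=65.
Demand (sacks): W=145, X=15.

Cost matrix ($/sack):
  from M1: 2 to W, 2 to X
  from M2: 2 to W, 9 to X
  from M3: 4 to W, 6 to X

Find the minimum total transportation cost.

Optimal allocation:
  M1–W: 5 × $2 = $10
  M1–X: 15 × $2 = $30
  M2–W: 75 × $2 = $150
  M3–W: 65 × $4 = $260
Total = 10 + 30 + 150 + 260 = $450.

450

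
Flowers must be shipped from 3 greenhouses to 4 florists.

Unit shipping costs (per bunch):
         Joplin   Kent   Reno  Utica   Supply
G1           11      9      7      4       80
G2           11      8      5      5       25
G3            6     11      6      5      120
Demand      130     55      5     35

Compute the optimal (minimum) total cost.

1470

Optimal allocation:
  G1→Joplin: 10 × 11 = 110
  G1→Kent: 35 × 9 = 315
  G1→Utica: 35 × 4 = 140
  G2→Kent: 20 × 8 = 160
  G2→Reno: 5 × 5 = 25
  G3→Joplin: 120 × 6 = 720
Total = 110 + 315 + 140 + 160 + 25 + 720 = 1470.
(Supply check: G1 ships 80; G2 ships 25; G3 ships 120.)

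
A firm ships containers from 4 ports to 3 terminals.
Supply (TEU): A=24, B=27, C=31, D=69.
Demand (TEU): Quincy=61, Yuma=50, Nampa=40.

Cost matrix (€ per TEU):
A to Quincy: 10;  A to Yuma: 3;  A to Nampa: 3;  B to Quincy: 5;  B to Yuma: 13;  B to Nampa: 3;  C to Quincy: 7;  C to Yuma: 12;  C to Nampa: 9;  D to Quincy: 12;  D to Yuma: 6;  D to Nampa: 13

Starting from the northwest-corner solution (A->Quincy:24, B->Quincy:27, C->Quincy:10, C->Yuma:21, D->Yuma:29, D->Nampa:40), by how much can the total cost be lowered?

Current plan cost = 24·10 + 27·5 + 10·7 + 21·12 + 29·6 + 40·13 = €1391.
Optimal plan:
  A to Nampa: 24 TEU
  B to Quincy: 11 TEU
  B to Nampa: 16 TEU
  C to Quincy: 31 TEU
  D to Quincy: 19 TEU
  D to Yuma: 50 TEU
Optimal cost = €920.
Saving = 1391 − 920 = €471.

471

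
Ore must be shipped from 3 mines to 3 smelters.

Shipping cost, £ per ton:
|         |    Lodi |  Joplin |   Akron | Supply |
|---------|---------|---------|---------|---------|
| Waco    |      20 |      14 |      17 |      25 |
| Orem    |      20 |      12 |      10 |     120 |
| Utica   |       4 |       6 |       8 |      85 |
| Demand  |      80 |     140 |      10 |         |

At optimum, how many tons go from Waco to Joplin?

Optimal shipments:
  Waco–Joplin: 25 × £14 = £350
  Orem–Joplin: 110 × £12 = £1320
  Orem–Akron: 10 × £10 = £100
  Utica–Lodi: 80 × £4 = £320
  Utica–Joplin: 5 × £6 = £30
Total cost = £2120.
So Waco→Joplin carries 25 tons.

25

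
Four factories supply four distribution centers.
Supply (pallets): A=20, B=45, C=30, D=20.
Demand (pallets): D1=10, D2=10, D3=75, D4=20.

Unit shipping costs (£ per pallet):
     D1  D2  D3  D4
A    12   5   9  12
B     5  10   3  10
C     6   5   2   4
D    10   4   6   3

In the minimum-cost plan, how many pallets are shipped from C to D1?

Solving gives:
  A→D2: 10 × £5 = £50
  A→D3: 10 × £9 = £90
  B→D1: 10 × £5 = £50
  B→D3: 35 × £3 = £105
  C→D3: 30 × £2 = £60
  D→D4: 20 × £3 = £60
Total cost = £415.
The route C→D1 is not used.

0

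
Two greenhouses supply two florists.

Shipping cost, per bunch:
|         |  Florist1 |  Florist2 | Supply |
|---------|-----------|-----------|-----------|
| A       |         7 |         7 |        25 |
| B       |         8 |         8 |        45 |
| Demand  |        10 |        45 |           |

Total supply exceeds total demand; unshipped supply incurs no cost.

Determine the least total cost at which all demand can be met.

415

An optimal shipping plan:
  A->Florist1: 10 bunches
  A->Florist2: 15 bunches
  B->Florist2: 30 bunches
Total cost = 415.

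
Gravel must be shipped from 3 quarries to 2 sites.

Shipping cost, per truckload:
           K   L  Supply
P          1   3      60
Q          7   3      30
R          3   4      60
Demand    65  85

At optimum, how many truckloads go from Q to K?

Optimal shipments:
  P–K: 60 × 1 = 60
  Q–L: 30 × 3 = 90
  R–K: 5 × 3 = 15
  R–L: 55 × 4 = 220
Total cost = 385.
The route Q→K is not used.

0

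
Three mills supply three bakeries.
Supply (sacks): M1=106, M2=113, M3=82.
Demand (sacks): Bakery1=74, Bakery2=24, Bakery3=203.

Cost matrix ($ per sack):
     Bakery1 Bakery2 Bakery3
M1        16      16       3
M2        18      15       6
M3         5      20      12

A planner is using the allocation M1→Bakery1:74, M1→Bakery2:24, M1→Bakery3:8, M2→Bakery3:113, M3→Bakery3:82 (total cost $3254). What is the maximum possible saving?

Current plan cost = 74·16 + 24·16 + 8·3 + 113·6 + 82·12 = $3254.
Optimal plan:
  M1–Bakery3: 106 × $3 = $318
  M2–Bakery2: 16 × $15 = $240
  M2–Bakery3: 97 × $6 = $582
  M3–Bakery1: 74 × $5 = $370
  M3–Bakery2: 8 × $20 = $160
Optimal cost = $1670.
Saving = 3254 − 1670 = $1584.

1584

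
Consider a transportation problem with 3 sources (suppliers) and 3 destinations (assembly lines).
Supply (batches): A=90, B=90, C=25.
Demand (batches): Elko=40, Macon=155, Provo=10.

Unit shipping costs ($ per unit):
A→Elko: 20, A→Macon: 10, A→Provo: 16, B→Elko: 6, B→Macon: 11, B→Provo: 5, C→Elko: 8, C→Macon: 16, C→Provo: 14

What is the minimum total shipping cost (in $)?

One minimum-cost allocation:
  A→Macon: 90 × $10 = $900
  B→Elko: 15 × $6 = $90
  B→Macon: 65 × $11 = $715
  B→Provo: 10 × $5 = $50
  C→Elko: 25 × $8 = $200
Total = 900 + 90 + 715 + 50 + 200 = $1955.
(Supply check: A ships 90; B ships 90; C ships 25.)

1955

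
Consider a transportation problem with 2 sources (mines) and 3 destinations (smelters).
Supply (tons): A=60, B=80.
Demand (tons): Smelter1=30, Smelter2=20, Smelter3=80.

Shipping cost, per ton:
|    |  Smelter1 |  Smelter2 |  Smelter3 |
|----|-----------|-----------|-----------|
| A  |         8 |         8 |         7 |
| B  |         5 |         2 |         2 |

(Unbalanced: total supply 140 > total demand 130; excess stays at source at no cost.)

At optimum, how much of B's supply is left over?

Minimum-cost shipments:
  A→Smelter1: 30 tons
  A→Smelter3: 20 tons
  B→Smelter2: 20 tons
  B→Smelter3: 60 tons
Total cost = 540.
B ships 80 of its 80, leaving 0.

0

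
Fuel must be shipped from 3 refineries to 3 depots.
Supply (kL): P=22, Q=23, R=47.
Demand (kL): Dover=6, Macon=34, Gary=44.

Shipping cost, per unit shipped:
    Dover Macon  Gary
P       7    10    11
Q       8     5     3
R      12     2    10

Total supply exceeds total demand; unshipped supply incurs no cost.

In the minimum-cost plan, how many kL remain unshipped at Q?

Minimum-cost shipments:
  P→Dover: 6 × 7 = 42
  P→Gary: 8 × 11 = 88
  Q→Gary: 23 × 3 = 69
  R→Macon: 34 × 2 = 68
  R→Gary: 13 × 10 = 130
Total cost = 397.
Q ships 23 of its 23, leaving 0.

0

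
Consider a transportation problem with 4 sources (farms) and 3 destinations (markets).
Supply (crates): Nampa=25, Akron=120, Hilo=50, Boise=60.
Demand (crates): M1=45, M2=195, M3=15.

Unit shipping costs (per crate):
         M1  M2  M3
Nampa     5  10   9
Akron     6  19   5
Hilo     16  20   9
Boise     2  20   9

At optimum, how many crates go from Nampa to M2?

25

The minimum-cost plan:
  Nampa->M2: 25 × 10 = 250
  Akron->M2: 105 × 19 = 1995
  Akron->M3: 15 × 5 = 75
  Hilo->M2: 50 × 20 = 1000
  Boise->M1: 45 × 2 = 90
  Boise->M2: 15 × 20 = 300
Total cost = 3710.
So Nampa→M2 carries 25 crates.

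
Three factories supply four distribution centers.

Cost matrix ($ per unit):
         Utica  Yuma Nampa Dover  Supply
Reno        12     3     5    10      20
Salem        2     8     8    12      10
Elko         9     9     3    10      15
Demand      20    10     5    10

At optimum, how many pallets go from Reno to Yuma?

10

Solving gives:
  Reno->Yuma: 10 × $3 = $30
  Reno->Dover: 10 × $10 = $100
  Salem->Utica: 10 × $2 = $20
  Elko->Utica: 10 × $9 = $90
  Elko->Nampa: 5 × $3 = $15
Total cost = $255.
So Reno→Yuma carries 10 pallets.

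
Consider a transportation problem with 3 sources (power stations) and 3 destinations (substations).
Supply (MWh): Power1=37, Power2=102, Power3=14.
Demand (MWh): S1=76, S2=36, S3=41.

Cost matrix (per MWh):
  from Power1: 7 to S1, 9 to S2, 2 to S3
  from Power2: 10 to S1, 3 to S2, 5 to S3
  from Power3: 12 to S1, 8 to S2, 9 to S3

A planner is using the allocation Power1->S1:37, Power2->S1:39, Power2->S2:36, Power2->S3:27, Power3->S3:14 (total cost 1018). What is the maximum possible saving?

28

Current plan cost = 37·7 + 39·10 + 36·3 + 27·5 + 14·9 = 1018.
Optimal plan:
  Power1→S3: 37 × 2 = 74
  Power2→S1: 62 × 10 = 620
  Power2→S2: 36 × 3 = 108
  Power2→S3: 4 × 5 = 20
  Power3→S1: 14 × 12 = 168
Optimal cost = 990.
Saving = 1018 − 990 = 28.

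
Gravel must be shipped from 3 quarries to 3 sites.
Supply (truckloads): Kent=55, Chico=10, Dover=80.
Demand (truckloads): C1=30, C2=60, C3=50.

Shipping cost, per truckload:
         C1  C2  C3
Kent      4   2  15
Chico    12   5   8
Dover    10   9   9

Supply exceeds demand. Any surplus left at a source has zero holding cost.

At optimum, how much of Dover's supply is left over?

5

Minimum-cost shipments:
  Kent–C1: 5 × 4 = 20
  Kent–C2: 50 × 2 = 100
  Chico–C2: 10 × 5 = 50
  Dover–C1: 25 × 10 = 250
  Dover–C3: 50 × 9 = 450
Total cost = 870.
Dover ships 75 of its 80, leaving 5.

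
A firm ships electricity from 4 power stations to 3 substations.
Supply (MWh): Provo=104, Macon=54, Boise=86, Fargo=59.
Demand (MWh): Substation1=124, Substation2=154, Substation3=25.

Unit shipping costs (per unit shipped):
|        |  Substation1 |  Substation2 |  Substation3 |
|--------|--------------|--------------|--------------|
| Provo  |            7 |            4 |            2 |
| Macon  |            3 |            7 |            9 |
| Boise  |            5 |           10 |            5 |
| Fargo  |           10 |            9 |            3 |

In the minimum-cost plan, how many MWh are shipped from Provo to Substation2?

104

Solving gives:
  Provo to Substation2: 104 × 4 = 416
  Macon to Substation1: 38 × 3 = 114
  Macon to Substation2: 16 × 7 = 112
  Boise to Substation1: 86 × 5 = 430
  Fargo to Substation2: 34 × 9 = 306
  Fargo to Substation3: 25 × 3 = 75
Total cost = 1453.
So Provo→Substation2 carries 104 MWh.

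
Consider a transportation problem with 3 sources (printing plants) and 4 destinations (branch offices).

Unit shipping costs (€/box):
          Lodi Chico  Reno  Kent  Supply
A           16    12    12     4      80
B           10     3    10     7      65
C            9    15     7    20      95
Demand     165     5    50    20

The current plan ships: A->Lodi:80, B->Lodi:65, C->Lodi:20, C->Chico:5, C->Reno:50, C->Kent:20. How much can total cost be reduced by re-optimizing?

625

Current plan cost = 80·16 + 65·10 + 20·9 + 5·15 + 50·7 + 20·20 = €2935.
Optimal plan:
  A->Lodi: 10 × €16 = €160
  A->Reno: 50 × €12 = €600
  A->Kent: 20 × €4 = €80
  B->Lodi: 60 × €10 = €600
  B->Chico: 5 × €3 = €15
  C->Lodi: 95 × €9 = €855
Optimal cost = €2310.
Saving = 2935 − 2310 = €625.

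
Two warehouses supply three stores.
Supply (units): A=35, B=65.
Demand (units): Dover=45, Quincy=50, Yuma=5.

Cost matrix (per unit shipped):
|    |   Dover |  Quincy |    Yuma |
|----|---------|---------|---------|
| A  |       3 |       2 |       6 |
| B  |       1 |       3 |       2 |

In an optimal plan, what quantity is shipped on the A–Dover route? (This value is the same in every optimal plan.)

0

Solving gives:
  A->Quincy: 35 × 2 = 70
  B->Dover: 45 × 1 = 45
  B->Quincy: 15 × 3 = 45
  B->Yuma: 5 × 2 = 10
Total cost = 170.
The route A→Dover is not used.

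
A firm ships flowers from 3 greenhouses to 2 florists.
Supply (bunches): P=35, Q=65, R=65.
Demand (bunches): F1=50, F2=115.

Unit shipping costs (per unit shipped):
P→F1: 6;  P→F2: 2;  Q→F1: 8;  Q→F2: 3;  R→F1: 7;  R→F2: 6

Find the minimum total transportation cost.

One minimum-cost allocation:
  P->F2: 35 bunches
  Q->F2: 65 bunches
  R->F1: 50 bunches
  R->F2: 15 bunches
Total cost = 705.

705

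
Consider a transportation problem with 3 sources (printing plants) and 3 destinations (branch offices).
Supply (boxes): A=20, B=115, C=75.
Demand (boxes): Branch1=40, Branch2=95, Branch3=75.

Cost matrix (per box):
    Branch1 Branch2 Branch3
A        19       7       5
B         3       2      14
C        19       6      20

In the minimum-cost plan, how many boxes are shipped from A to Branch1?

0

The minimum-cost plan:
  A->Branch3: 20 × 5 = 100
  B->Branch1: 40 × 3 = 120
  B->Branch2: 20 × 2 = 40
  B->Branch3: 55 × 14 = 770
  C->Branch2: 75 × 6 = 450
Total cost = 1480.
The route A→Branch1 is not used.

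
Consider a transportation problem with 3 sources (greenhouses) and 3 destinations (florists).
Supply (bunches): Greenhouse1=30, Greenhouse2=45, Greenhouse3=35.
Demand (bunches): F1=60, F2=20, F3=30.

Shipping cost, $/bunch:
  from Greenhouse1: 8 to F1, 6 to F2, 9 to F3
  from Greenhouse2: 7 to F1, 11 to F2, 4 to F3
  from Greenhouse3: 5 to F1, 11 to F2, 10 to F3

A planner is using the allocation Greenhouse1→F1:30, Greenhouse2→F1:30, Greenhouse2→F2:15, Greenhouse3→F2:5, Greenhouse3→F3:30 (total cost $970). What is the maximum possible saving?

370

Current plan cost = 30·8 + 30·7 + 15·11 + 5·11 + 30·10 = $970.
Optimal plan:
  Greenhouse1–F1: 10 × $8 = $80
  Greenhouse1–F2: 20 × $6 = $120
  Greenhouse2–F1: 15 × $7 = $105
  Greenhouse2–F3: 30 × $4 = $120
  Greenhouse3–F1: 35 × $5 = $175
Optimal cost = $600.
Saving = 970 − 600 = $370.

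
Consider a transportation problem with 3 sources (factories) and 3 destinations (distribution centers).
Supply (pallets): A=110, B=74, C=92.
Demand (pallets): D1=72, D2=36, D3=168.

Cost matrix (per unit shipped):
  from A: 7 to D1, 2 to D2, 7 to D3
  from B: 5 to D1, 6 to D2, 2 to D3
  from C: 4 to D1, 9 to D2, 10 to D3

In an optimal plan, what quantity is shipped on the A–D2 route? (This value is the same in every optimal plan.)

36

Optimal shipments:
  A to D2: 36 × 2 = 72
  A to D3: 74 × 7 = 518
  B to D3: 74 × 2 = 148
  C to D1: 72 × 4 = 288
  C to D3: 20 × 10 = 200
Total cost = 1226.
So A→D2 carries 36 pallets.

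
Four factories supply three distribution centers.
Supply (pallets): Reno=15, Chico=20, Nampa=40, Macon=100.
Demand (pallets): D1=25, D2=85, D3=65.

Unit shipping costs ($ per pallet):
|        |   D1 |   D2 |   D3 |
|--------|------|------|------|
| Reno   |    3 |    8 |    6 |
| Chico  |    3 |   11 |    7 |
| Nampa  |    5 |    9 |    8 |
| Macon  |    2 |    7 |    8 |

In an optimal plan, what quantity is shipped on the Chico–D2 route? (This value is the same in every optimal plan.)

Optimal shipments:
  Reno–D3: 15 pallets
  Chico–D3: 20 pallets
  Nampa–D2: 10 pallets
  Nampa–D3: 30 pallets
  Macon–D1: 25 pallets
  Macon–D2: 75 pallets
Total cost = $1135.
The route Chico→D2 is not used.

0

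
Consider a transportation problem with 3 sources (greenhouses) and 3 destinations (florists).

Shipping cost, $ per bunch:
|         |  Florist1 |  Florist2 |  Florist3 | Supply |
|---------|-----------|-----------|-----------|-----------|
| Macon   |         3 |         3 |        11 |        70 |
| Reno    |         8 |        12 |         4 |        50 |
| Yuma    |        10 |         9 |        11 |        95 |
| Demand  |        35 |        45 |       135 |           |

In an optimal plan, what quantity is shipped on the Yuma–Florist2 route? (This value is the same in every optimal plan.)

Solving gives:
  Macon->Florist1: 35 bunches
  Macon->Florist2: 35 bunches
  Reno->Florist3: 50 bunches
  Yuma->Florist2: 10 bunches
  Yuma->Florist3: 85 bunches
Total cost = $1435.
So Yuma→Florist2 carries 10 bunches.

10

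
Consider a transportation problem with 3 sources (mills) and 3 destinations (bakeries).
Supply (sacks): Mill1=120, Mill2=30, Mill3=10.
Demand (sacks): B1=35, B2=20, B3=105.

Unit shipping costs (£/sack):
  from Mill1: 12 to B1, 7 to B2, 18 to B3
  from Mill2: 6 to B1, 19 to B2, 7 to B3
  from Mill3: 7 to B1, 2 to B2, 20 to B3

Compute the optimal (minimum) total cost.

2070

An optimal shipping plan:
  Mill1->B1: 25 × £12 = £300
  Mill1->B2: 20 × £7 = £140
  Mill1->B3: 75 × £18 = £1350
  Mill2->B3: 30 × £7 = £210
  Mill3->B1: 10 × £7 = £70
Total = 300 + 140 + 1350 + 210 + 70 = £2070.
(Supply check: Mill1 ships 120; Mill2 ships 30; Mill3 ships 10.)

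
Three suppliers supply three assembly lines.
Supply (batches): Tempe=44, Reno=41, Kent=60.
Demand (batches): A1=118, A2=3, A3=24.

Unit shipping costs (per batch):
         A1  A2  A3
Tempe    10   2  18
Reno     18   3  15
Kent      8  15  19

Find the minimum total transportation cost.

1541

One minimum-cost allocation:
  Tempe–A1: 44 × 10 = 440
  Reno–A1: 14 × 18 = 252
  Reno–A2: 3 × 3 = 9
  Reno–A3: 24 × 15 = 360
  Kent–A1: 60 × 8 = 480
Total = 440 + 252 + 9 + 360 + 480 = 1541.
(Supply check: Tempe ships 44; Reno ships 41; Kent ships 60.)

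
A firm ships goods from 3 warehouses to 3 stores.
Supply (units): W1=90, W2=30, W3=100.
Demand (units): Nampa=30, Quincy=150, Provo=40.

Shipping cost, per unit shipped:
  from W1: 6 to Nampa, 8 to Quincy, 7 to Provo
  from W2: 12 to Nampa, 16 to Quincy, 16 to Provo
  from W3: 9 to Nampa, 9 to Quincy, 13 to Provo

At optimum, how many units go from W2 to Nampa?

30

Optimal shipments:
  W1->Quincy: 50 × 8 = 400
  W1->Provo: 40 × 7 = 280
  W2->Nampa: 30 × 12 = 360
  W3->Quincy: 100 × 9 = 900
Total cost = 1940.
So W2→Nampa carries 30 units.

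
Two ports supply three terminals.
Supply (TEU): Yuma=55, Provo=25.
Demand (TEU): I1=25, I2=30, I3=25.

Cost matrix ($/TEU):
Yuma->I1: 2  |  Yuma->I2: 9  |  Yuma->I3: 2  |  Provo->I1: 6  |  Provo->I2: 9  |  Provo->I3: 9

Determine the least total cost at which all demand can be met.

An optimal shipping plan:
  Yuma→I1: 25 × $2 = $50
  Yuma→I2: 5 × $9 = $45
  Yuma→I3: 25 × $2 = $50
  Provo→I2: 25 × $9 = $225
Total = 50 + 45 + 50 + 225 = $370.

370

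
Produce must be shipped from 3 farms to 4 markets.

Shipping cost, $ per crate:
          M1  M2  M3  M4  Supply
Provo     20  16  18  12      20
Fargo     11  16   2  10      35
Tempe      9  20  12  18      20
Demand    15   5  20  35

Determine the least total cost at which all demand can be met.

665

An optimal shipping plan:
  Provo->M4: 20 × $12 = $240
  Fargo->M3: 20 × $2 = $40
  Fargo->M4: 15 × $10 = $150
  Tempe->M1: 15 × $9 = $135
  Tempe->M2: 5 × $20 = $100
Total = 240 + 40 + 150 + 135 + 100 = $665.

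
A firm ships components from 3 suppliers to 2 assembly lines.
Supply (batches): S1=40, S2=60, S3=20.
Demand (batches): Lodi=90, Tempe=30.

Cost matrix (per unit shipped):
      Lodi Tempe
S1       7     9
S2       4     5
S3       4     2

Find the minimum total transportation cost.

A cheapest plan:
  S1->Lodi: 40 × 7 = 280
  S2->Lodi: 50 × 4 = 200
  S2->Tempe: 10 × 5 = 50
  S3->Tempe: 20 × 2 = 40
Total = 280 + 200 + 50 + 40 = 570.

570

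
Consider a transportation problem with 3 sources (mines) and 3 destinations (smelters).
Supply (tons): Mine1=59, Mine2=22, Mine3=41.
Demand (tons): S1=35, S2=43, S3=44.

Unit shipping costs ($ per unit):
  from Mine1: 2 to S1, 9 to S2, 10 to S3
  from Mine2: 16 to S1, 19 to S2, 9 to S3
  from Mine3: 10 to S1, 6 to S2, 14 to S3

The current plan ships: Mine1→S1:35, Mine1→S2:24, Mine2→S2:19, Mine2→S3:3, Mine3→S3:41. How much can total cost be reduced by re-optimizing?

496

Current plan cost = 35·2 + 24·9 + 19·19 + 3·9 + 41·14 = $1248.
Optimal plan:
  Mine1–S1: 35 tons
  Mine1–S2: 2 tons
  Mine1–S3: 22 tons
  Mine2–S3: 22 tons
  Mine3–S2: 41 tons
Optimal cost = $752.
Saving = 1248 − 752 = $496.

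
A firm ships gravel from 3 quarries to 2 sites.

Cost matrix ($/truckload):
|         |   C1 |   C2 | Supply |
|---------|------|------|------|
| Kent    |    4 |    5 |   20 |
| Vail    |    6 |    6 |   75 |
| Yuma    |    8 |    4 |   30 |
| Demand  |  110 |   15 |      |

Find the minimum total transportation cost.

One minimum-cost allocation:
  Kent->C1: 20 × $4 = $80
  Vail->C1: 75 × $6 = $450
  Yuma->C1: 15 × $8 = $120
  Yuma->C2: 15 × $4 = $60
Total = 80 + 450 + 120 + 60 = $710.

710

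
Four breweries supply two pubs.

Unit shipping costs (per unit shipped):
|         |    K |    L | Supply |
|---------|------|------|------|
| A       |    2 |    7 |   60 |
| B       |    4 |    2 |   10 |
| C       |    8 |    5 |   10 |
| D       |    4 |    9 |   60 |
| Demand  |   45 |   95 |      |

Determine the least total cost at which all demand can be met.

One minimum-cost allocation:
  A→K: 45 kegs
  A→L: 15 kegs
  B→L: 10 kegs
  C→L: 10 kegs
  D→L: 60 kegs
Total cost = 805.
(Supply check: A ships 60; B ships 10; C ships 10; D ships 60.)

805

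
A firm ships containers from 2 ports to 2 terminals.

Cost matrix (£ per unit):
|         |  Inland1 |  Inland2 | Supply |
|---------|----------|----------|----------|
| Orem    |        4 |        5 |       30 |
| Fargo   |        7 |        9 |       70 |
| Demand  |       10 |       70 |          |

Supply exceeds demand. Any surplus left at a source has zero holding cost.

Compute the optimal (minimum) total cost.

580

Optimal allocation:
  Orem–Inland2: 30 TEU
  Fargo–Inland1: 10 TEU
  Fargo–Inland2: 40 TEU
Total cost = £580.
(Supply check: Orem ships 30; Fargo ships 50.)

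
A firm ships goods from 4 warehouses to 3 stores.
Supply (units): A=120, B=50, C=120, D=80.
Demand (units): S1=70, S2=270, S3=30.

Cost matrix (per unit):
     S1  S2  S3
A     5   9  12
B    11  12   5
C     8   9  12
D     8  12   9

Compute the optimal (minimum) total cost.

An optimal shipping plan:
  A to S2: 120 units
  B to S2: 20 units
  B to S3: 30 units
  C to S2: 120 units
  D to S1: 70 units
  D to S2: 10 units
Total cost = 3230.

3230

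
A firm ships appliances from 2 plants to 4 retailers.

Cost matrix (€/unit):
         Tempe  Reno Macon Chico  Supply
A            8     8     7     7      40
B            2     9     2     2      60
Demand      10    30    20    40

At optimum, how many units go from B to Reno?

0

Solving gives:
  A→Reno: 30 × €8 = €240
  A→Macon: 10 × €7 = €70
  B→Tempe: 10 × €2 = €20
  B→Macon: 10 × €2 = €20
  B→Chico: 40 × €2 = €80
Total cost = €430.
The route B→Reno is not used.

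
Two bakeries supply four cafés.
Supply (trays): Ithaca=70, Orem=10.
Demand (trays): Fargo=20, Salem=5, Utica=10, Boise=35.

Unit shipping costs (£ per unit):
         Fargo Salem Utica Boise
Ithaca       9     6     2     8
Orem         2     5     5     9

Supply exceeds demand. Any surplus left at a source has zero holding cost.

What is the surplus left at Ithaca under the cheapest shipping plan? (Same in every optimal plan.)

10

Minimum-cost shipments:
  Ithaca–Fargo: 10 × £9 = £90
  Ithaca–Salem: 5 × £6 = £30
  Ithaca–Utica: 10 × £2 = £20
  Ithaca–Boise: 35 × £8 = £280
  Orem–Fargo: 10 × £2 = £20
Total cost = £440.
Ithaca ships 60 of its 70, leaving 10.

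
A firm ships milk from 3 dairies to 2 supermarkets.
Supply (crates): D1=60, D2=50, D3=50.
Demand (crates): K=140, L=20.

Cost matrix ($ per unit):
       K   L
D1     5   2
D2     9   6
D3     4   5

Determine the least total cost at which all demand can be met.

An optimal shipping plan:
  D1->K: 40 × $5 = $200
  D1->L: 20 × $2 = $40
  D2->K: 50 × $9 = $450
  D3->K: 50 × $4 = $200
Total = 200 + 40 + 450 + 200 = $890.

890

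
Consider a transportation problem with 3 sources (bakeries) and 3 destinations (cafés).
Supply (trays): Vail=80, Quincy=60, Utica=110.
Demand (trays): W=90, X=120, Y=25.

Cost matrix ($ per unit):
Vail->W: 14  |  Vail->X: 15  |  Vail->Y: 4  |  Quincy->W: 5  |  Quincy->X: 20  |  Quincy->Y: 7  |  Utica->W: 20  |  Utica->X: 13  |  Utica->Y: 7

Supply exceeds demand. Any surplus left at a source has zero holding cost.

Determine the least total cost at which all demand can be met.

One minimum-cost allocation:
  Vail->W: 30 trays
  Vail->X: 10 trays
  Vail->Y: 25 trays
  Quincy->W: 60 trays
  Utica->X: 110 trays
Total cost = $2400.
(Supply check: Vail ships 65; Quincy ships 60; Utica ships 110.)

2400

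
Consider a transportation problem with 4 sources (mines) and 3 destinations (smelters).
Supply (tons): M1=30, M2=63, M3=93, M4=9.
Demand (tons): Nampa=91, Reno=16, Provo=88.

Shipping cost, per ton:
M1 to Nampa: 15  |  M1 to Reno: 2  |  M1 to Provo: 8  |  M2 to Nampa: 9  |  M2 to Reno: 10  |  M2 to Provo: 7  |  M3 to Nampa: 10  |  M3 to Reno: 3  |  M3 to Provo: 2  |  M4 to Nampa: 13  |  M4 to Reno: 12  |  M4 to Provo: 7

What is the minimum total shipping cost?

One minimum-cost allocation:
  M1 to Nampa: 14 × 15 = 210
  M1 to Reno: 16 × 2 = 32
  M2 to Nampa: 63 × 9 = 567
  M3 to Nampa: 5 × 10 = 50
  M3 to Provo: 88 × 2 = 176
  M4 to Nampa: 9 × 13 = 117
Total = 210 + 32 + 567 + 50 + 176 + 117 = 1152.

1152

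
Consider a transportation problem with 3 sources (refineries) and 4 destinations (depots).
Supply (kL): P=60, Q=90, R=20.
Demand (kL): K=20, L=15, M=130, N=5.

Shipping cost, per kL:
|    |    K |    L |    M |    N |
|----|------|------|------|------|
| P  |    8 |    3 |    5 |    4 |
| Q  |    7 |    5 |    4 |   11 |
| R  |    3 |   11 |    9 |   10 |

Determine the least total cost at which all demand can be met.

685

One minimum-cost allocation:
  P->L: 15 × 3 = 45
  P->M: 40 × 5 = 200
  P->N: 5 × 4 = 20
  Q->M: 90 × 4 = 360
  R->K: 20 × 3 = 60
Total = 45 + 200 + 20 + 360 + 60 = 685.
(Supply check: P ships 60; Q ships 90; R ships 20.)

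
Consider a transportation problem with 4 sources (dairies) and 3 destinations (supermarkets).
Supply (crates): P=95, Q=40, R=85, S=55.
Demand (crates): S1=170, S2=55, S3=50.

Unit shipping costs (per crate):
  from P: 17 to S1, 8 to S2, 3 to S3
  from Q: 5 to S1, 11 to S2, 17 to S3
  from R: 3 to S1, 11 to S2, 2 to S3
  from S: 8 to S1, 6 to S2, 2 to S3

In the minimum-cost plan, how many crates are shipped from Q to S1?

40

The minimum-cost plan:
  P→S2: 45 crates
  P→S3: 50 crates
  Q→S1: 40 crates
  R→S1: 85 crates
  S→S1: 45 crates
  S→S2: 10 crates
Total cost = 1385.
So Q→S1 carries 40 crates.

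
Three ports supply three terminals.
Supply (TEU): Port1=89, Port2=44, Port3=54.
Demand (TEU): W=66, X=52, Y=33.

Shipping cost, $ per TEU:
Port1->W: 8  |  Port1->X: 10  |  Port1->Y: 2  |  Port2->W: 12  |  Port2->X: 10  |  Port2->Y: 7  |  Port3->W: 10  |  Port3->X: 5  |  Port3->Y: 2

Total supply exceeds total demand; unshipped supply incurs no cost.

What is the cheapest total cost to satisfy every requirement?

886

One minimum-cost allocation:
  Port1 to W: 58 × $8 = $464
  Port1 to Y: 31 × $2 = $62
  Port2 to W: 8 × $12 = $96
  Port3 to X: 52 × $5 = $260
  Port3 to Y: 2 × $2 = $4
Total = 464 + 62 + 96 + 260 + 4 = $886.
(Supply check: Port1 ships 89; Port2 ships 8; Port3 ships 54.)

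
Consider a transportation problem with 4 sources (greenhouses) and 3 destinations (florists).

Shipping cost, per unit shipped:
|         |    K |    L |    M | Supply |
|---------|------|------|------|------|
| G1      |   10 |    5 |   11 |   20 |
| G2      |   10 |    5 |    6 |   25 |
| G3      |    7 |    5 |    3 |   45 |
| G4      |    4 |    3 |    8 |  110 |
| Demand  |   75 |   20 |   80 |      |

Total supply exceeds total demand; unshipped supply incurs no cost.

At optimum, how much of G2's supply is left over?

Minimum-cost shipments:
  G2–M: 25 × 6 = 150
  G3–M: 45 × 3 = 135
  G4–K: 75 × 4 = 300
  G4–L: 20 × 3 = 60
  G4–M: 10 × 8 = 80
Total cost = 725.
G2 ships 25 of its 25, leaving 0.

0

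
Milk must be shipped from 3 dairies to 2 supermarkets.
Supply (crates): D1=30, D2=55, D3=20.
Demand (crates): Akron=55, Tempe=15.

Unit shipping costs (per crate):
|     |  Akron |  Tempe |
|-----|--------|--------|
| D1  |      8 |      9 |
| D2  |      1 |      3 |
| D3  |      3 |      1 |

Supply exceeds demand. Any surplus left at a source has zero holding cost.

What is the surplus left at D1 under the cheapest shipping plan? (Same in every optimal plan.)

30

An optimal plan:
  D2–Akron: 55 × 1 = 55
  D3–Tempe: 15 × 1 = 15
Total cost = 70.
D1 ships 0 of its 30, leaving 30.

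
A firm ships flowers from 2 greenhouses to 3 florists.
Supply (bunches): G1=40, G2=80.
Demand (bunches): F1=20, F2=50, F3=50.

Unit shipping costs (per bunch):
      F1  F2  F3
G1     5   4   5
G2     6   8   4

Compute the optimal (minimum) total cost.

An optimal shipping plan:
  G1–F2: 40 × 4 = 160
  G2–F1: 20 × 6 = 120
  G2–F2: 10 × 8 = 80
  G2–F3: 50 × 4 = 200
Total = 160 + 120 + 80 + 200 = 560.

560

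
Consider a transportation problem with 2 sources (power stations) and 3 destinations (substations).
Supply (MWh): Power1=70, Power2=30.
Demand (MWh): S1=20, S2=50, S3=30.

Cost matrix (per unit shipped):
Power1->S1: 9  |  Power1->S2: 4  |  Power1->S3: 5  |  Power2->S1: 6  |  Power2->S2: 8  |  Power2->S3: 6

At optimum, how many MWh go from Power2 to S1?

20

Solving gives:
  Power1→S2: 50 × 4 = 200
  Power1→S3: 20 × 5 = 100
  Power2→S1: 20 × 6 = 120
  Power2→S3: 10 × 6 = 60
Total cost = 480.
So Power2→S1 carries 20 MWh.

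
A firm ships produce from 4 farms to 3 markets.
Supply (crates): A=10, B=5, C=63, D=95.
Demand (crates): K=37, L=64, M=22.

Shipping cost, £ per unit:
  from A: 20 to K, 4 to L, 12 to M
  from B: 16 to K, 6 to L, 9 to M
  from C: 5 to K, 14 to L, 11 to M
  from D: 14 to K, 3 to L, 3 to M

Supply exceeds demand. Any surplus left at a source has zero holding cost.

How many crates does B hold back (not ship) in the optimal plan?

An optimal plan:
  C->K: 37 × £5 = £185
  D->L: 64 × £3 = £192
  D->M: 22 × £3 = £66
Total cost = £443.
B ships 0 of its 5, leaving 5.

5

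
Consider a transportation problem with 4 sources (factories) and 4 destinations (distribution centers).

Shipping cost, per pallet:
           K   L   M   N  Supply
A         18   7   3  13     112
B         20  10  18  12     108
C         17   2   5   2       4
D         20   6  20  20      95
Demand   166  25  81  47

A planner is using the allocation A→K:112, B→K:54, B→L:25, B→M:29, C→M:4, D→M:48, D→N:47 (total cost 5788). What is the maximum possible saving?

1613

Current plan cost = 112·18 + 54·20 + 25·10 + 29·18 + 4·5 + 48·20 + 47·20 = 5788.
Optimal plan:
  A->K: 31 × 18 = 558
  A->M: 81 × 3 = 243
  B->K: 65 × 20 = 1300
  B->N: 43 × 12 = 516
  C->N: 4 × 2 = 8
  D->K: 70 × 20 = 1400
  D->L: 25 × 6 = 150
Optimal cost = 4175.
Saving = 5788 − 4175 = 1613.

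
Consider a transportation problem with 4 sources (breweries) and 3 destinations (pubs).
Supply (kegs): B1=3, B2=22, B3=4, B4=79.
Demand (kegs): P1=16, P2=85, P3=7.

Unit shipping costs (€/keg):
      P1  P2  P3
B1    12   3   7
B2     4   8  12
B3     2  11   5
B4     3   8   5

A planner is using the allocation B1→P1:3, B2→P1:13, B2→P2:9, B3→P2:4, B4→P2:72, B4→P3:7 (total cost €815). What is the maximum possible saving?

71

Current plan cost = 3·12 + 13·4 + 9·8 + 4·11 + 72·8 + 7·5 = €815.
Optimal plan:
  B1->P2: 3 × €3 = €9
  B2->P2: 22 × €8 = €176
  B3->P1: 4 × €2 = €8
  B4->P1: 12 × €3 = €36
  B4->P2: 60 × €8 = €480
  B4->P3: 7 × €5 = €35
Optimal cost = €744.
Saving = 815 − 744 = €71.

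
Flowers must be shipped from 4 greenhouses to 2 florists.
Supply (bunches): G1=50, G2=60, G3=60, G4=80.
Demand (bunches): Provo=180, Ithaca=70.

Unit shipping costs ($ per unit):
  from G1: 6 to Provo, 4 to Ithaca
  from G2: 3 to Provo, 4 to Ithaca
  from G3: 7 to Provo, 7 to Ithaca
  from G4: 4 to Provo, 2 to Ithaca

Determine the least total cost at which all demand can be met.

An optimal shipping plan:
  G1 to Provo: 50 × $6 = $300
  G2 to Provo: 60 × $3 = $180
  G3 to Provo: 60 × $7 = $420
  G4 to Provo: 10 × $4 = $40
  G4 to Ithaca: 70 × $2 = $140
Total = 300 + 180 + 420 + 40 + 140 = $1080.
(Supply check: G1 ships 50; G2 ships 60; G3 ships 60; G4 ships 80.)

1080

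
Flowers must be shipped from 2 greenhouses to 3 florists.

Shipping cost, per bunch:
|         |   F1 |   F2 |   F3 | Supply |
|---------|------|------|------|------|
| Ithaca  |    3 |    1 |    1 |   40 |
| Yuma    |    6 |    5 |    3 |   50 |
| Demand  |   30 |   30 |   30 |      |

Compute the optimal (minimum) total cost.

270

Optimal allocation:
  Ithaca–F1: 10 bunches
  Ithaca–F2: 30 bunches
  Yuma–F1: 20 bunches
  Yuma–F3: 30 bunches
Total cost = 270.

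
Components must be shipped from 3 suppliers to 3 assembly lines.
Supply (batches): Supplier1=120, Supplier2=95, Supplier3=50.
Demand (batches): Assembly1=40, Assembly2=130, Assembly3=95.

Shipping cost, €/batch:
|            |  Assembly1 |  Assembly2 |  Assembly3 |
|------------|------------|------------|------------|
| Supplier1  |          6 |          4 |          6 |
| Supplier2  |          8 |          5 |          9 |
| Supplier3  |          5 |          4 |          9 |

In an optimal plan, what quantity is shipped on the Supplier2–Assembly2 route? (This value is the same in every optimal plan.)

The minimum-cost plan:
  Supplier1 to Assembly2: 25 × €4 = €100
  Supplier1 to Assembly3: 95 × €6 = €570
  Supplier2 to Assembly2: 95 × €5 = €475
  Supplier3 to Assembly1: 40 × €5 = €200
  Supplier3 to Assembly2: 10 × €4 = €40
Total cost = €1385.
So Supplier2→Assembly2 carries 95 batches.

95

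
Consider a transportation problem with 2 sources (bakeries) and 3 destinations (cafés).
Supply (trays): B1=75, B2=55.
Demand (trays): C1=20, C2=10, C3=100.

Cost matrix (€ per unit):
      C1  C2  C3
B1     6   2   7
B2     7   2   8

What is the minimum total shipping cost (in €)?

885

An optimal shipping plan:
  B1->C1: 20 trays
  B1->C3: 55 trays
  B2->C2: 10 trays
  B2->C3: 45 trays
Total cost = €885.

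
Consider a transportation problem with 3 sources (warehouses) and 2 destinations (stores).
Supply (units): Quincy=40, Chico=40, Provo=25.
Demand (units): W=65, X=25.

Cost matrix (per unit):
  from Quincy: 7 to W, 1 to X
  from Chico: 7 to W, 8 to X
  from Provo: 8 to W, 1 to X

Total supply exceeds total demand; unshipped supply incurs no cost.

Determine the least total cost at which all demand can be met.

480

Optimal allocation:
  Quincy->W: 25 × 7 = 175
  Quincy->X: 15 × 1 = 15
  Chico->W: 40 × 7 = 280
  Provo->X: 10 × 1 = 10
Total = 175 + 15 + 280 + 10 = 480.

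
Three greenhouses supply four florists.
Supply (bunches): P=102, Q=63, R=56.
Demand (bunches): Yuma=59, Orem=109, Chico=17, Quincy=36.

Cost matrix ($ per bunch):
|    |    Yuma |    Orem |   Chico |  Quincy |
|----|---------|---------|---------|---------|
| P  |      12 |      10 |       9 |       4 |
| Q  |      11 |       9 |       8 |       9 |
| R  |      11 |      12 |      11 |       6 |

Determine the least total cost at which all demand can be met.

Optimal allocation:
  P->Orem: 66 × $10 = $660
  P->Quincy: 36 × $4 = $144
  Q->Yuma: 3 × $11 = $33
  Q->Orem: 43 × $9 = $387
  Q->Chico: 17 × $8 = $136
  R->Yuma: 56 × $11 = $616
Total = 660 + 144 + 33 + 387 + 136 + 616 = $1976.
(Supply check: P ships 102; Q ships 63; R ships 56.)

1976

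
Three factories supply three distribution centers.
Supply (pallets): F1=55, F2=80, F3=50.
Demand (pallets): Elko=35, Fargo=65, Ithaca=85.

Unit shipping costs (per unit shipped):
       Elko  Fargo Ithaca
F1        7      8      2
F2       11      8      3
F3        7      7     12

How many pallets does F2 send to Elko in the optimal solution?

Optimal shipments:
  F1–Ithaca: 55 × 2 = 110
  F2–Fargo: 50 × 8 = 400
  F2–Ithaca: 30 × 3 = 90
  F3–Elko: 35 × 7 = 245
  F3–Fargo: 15 × 7 = 105
Total cost = 950.
The route F2→Elko is not used.

0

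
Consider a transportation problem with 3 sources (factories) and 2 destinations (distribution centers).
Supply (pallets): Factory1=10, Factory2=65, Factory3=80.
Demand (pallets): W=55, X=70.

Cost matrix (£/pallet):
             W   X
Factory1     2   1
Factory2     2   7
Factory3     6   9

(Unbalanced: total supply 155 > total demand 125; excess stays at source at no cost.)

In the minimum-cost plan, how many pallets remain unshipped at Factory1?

0

Minimum-cost shipments:
  Factory1→X: 10 pallets
  Factory2→W: 55 pallets
  Factory2→X: 10 pallets
  Factory3→X: 50 pallets
Total cost = £640.
Factory1 ships 10 of its 10, leaving 0.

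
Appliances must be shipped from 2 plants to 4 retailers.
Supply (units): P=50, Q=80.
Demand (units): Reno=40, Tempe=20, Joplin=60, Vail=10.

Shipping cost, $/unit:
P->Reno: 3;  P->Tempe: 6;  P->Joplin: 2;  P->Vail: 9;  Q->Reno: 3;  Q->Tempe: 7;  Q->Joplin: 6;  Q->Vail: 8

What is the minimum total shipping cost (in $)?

500

One minimum-cost allocation:
  P–Joplin: 50 × $2 = $100
  Q–Reno: 40 × $3 = $120
  Q–Tempe: 20 × $7 = $140
  Q–Joplin: 10 × $6 = $60
  Q–Vail: 10 × $8 = $80
Total = 100 + 120 + 140 + 60 + 80 = $500.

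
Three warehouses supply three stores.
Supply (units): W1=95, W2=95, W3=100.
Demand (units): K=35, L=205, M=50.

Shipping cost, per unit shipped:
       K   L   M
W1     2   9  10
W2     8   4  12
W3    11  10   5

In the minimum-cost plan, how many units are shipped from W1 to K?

The minimum-cost plan:
  W1→K: 35 units
  W1→L: 60 units
  W2→L: 95 units
  W3→L: 50 units
  W3→M: 50 units
Total cost = 1740.
So W1→K carries 35 units.

35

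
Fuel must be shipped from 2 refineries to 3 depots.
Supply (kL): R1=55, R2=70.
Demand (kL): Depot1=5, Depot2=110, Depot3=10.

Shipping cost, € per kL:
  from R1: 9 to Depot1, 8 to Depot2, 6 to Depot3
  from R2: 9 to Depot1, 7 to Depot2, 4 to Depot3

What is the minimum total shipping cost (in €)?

An optimal shipping plan:
  R1–Depot1: 5 × €9 = €45
  R1–Depot2: 50 × €8 = €400
  R2–Depot2: 60 × €7 = €420
  R2–Depot3: 10 × €4 = €40
Total = 45 + 400 + 420 + 40 = €905.
(Supply check: R1 ships 55; R2 ships 70.)

905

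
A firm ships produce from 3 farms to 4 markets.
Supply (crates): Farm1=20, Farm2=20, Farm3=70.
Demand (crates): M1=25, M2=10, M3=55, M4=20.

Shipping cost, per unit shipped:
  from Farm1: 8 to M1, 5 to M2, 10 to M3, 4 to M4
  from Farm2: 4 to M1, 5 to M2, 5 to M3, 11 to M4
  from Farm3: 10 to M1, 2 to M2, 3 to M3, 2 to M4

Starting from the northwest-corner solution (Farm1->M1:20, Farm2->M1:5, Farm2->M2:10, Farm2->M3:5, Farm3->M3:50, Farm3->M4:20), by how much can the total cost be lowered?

Current plan cost = 20·8 + 5·4 + 10·5 + 5·5 + 50·3 + 20·2 = 445.
Optimal plan:
  Farm1→M1: 5 crates
  Farm1→M4: 15 crates
  Farm2→M1: 20 crates
  Farm3→M2: 10 crates
  Farm3→M3: 55 crates
  Farm3→M4: 5 crates
Optimal cost = 375.
Saving = 445 − 375 = 70.

70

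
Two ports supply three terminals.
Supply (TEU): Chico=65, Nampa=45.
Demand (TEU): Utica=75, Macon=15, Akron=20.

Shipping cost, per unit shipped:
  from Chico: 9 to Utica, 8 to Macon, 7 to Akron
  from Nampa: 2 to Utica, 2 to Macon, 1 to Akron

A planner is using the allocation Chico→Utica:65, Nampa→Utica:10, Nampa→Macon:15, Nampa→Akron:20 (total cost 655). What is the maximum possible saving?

35

Current plan cost = 65·9 + 10·2 + 15·2 + 20·1 = 655.
Optimal plan:
  Chico→Utica: 30 × 9 = 270
  Chico→Macon: 15 × 8 = 120
  Chico→Akron: 20 × 7 = 140
  Nampa→Utica: 45 × 2 = 90
Optimal cost = 620.
Saving = 655 − 620 = 35.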